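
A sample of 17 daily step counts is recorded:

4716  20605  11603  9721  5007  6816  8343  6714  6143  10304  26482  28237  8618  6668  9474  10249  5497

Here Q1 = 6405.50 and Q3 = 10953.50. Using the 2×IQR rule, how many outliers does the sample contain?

3

IQR = 4548.00; fences at 6405.50 − 9096.00 = -2690.50 and 10953.50 + 9096.00 = 20049.50.
Outside the cutoffs: 20605, 26482, 28237.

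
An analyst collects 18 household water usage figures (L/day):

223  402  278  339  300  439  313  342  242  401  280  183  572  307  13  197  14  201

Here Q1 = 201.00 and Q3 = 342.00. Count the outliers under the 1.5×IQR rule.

1

IQR = 141.00; fences at 201.00 − 211.50 = -10.50 and 342.00 + 211.50 = 553.50.
Outside the cutoffs: 572.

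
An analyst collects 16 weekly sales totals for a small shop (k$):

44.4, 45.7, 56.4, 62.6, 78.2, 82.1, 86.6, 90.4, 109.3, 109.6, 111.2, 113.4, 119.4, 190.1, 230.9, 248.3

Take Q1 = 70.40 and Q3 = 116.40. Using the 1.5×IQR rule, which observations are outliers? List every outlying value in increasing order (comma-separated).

IQR = Q3 − Q1 = 116.40 − 70.40 = 46.00.
Lower fence = Q1 − 1.5·IQR = 70.40 − 69.00 = 1.40.
Upper fence = Q3 + 1.5·IQR = 116.40 + 69.00 = 185.40.
190.1 > 185.40 → outlier.
230.9 > 185.40 → outlier.
248.3 > 185.40 → outlier.
All remaining values lie within [1.40, 185.40].

190.1, 230.9, 248.3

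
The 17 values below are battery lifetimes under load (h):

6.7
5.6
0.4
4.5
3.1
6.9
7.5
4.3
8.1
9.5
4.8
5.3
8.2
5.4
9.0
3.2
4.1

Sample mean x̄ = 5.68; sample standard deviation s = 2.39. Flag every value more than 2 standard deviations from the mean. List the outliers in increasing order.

0.4

Cutoffs at x̄ ± 2s: 5.68 ± 2·2.39 = [0.90, 10.46].
0.4: z = -2.21, |z| > 2 → outlier.
Every other value lies within [0.90, 10.46].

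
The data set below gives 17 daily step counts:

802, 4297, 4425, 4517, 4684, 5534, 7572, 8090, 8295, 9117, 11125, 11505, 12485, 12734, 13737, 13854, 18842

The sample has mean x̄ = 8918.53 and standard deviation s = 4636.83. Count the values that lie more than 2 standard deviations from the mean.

1

Cutoffs: x̄ ± 2s = [-355.13, 18192.19].
Outside the cutoffs: 18842.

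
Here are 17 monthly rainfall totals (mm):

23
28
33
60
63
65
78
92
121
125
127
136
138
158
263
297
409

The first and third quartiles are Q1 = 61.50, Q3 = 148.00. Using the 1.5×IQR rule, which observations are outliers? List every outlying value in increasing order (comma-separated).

297, 409

IQR = Q3 − Q1 = 148.00 − 61.50 = 86.50.
Lower fence = Q1 − 1.5·IQR = 61.50 − 129.75 = -68.25.
Upper fence = Q3 + 1.5·IQR = 148.00 + 129.75 = 277.75.
297 > 277.75 → outlier.
409 > 277.75 → outlier.
All remaining values lie within [-68.25, 277.75].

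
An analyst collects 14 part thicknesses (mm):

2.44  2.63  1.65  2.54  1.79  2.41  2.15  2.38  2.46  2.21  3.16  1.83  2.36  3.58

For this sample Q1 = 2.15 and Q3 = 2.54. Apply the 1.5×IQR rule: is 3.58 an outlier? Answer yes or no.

IQR = Q3 − Q1 = 2.54 − 2.15 = 0.39.
Lower fence = Q1 − 1.5·IQR = 2.15 − 0.585 = 1.565.
Upper fence = Q3 + 1.5·IQR = 2.54 + 0.585 = 3.125.
3.58 lies above the upper fence.

yes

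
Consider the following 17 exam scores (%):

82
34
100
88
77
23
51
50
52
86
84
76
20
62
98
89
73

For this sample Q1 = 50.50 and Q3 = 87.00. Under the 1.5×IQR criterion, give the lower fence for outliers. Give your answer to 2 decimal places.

-4.25

IQR = Q3 − Q1 = 87.00 − 50.50 = 36.50.
Lower fence = Q1 − 1.5·IQR = 50.50 − 54.75 = -4.25.
Upper fence = Q3 + 1.5·IQR = 87.00 + 54.75 = 141.75.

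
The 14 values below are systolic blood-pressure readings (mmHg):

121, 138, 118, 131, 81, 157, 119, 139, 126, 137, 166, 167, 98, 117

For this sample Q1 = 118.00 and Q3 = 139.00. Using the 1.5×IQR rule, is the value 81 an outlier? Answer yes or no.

yes

IQR = Q3 − Q1 = 139.00 − 118.00 = 21.00.
Lower fence = Q1 − 1.5·IQR = 118.00 − 31.50 = 86.50.
Upper fence = Q3 + 1.5·IQR = 139.00 + 31.50 = 170.50.
81 lies below the lower fence.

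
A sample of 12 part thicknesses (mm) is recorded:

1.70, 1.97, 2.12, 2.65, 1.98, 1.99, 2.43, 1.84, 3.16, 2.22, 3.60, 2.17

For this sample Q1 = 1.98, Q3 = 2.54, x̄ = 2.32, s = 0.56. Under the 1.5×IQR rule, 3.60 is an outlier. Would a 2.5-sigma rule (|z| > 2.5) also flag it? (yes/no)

no

z = (3.60 − 2.32) / 0.56 = 2.29.
|z| = 2.29 ≤ 2.5.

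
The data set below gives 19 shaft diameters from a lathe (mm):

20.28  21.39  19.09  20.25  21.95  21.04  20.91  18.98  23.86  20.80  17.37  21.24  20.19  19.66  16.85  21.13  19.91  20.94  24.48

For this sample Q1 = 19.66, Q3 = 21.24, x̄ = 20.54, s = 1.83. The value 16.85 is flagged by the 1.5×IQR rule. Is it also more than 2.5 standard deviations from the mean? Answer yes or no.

z = (16.85 − 20.54) / 1.83 = -2.02.
|z| = 2.02 ≤ 2.5.

no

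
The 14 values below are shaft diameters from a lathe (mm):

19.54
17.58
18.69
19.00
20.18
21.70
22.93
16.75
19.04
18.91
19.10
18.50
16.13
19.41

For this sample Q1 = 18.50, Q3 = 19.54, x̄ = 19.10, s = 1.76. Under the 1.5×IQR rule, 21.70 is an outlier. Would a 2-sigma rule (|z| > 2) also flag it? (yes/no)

no

z = (21.70 − 19.10) / 1.76 = 1.48.
|z| = 1.48 ≤ 2.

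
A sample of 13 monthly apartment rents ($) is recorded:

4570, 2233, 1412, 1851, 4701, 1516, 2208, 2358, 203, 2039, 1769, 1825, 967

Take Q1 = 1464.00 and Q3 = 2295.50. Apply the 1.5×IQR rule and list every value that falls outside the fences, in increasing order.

IQR = Q3 − Q1 = 2295.50 − 1464.00 = 831.50.
Lower fence = Q1 − 1.5·IQR = 1464.00 − 1247.25 = 216.75.
Upper fence = Q3 + 1.5·IQR = 2295.50 + 1247.25 = 3542.75.
203 < 216.75 → outlier.
4570 > 3542.75 → outlier.
4701 > 3542.75 → outlier.
All remaining values lie within [216.75, 3542.75].

203, 4570, 4701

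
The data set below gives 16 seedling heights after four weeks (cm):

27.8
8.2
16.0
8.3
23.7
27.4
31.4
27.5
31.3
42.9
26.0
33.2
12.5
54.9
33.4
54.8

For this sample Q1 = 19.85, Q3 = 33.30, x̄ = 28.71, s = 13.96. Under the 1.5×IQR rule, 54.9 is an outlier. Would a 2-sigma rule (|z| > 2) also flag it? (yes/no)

z = (54.9 − 28.71) / 13.96 = 1.88.
|z| = 1.88 ≤ 2.

no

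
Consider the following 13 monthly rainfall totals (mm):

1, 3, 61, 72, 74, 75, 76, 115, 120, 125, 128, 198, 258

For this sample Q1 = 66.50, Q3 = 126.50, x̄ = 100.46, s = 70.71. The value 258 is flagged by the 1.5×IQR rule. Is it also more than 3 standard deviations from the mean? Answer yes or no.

z = (258 − 100.46) / 70.71 = 2.23.
|z| = 2.23 ≤ 3.

no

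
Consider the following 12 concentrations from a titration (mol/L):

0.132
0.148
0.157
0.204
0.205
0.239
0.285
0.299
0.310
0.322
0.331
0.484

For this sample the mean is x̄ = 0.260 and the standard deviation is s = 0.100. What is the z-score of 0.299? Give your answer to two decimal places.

0.39

z = (0.299 − 0.260) / 0.100 = 0.39.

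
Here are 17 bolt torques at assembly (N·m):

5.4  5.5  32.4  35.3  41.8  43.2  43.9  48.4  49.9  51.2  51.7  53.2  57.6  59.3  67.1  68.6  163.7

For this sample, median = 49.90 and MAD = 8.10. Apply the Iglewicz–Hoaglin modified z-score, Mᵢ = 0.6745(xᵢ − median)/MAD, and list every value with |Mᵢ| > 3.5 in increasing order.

5.4, 5.5, 163.7

|Mᵢ| > 3.5 ⇔ |xᵢ − 49.90| > 3.5·8.10/0.6745 = 42.03.
So outliers lie outside [7.87, 91.93].
5.4: M = -3.71 → outlier.
5.5: M = -3.70 → outlier.
163.7: M = 9.48 → outlier.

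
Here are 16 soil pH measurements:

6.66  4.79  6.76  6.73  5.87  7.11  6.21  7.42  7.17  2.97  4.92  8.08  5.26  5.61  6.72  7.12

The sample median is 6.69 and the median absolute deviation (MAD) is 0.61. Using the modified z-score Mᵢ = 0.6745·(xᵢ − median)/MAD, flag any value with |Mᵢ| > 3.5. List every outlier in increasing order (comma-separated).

|Mᵢ| > 3.5 ⇔ |xᵢ − 6.69| > 3.5·0.61/0.6745 = 3.17.
So outliers lie outside [3.52, 9.86].
2.97: M = -4.11 → outlier.

2.97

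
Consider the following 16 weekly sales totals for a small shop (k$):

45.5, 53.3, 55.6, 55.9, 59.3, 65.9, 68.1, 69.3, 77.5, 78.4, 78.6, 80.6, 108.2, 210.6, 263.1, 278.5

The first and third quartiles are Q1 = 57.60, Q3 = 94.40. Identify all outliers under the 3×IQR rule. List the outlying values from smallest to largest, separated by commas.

IQR = Q3 − Q1 = 94.40 − 57.60 = 36.80.
Lower fence = Q1 − 3·IQR = 57.60 − 110.40 = -52.80.
Upper fence = Q3 + 3·IQR = 94.40 + 110.40 = 204.80.
210.6 > 204.80 → outlier.
263.1 > 204.80 → outlier.
278.5 > 204.80 → outlier.
All remaining values lie within [-52.80, 204.80].

210.6, 263.1, 278.5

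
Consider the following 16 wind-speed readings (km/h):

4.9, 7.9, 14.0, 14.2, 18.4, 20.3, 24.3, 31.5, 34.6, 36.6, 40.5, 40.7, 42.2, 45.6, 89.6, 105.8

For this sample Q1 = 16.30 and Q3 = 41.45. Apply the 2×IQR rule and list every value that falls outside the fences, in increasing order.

IQR = Q3 − Q1 = 41.45 − 16.30 = 25.15.
Lower fence = Q1 − 2·IQR = 16.30 − 50.30 = -34.00.
Upper fence = Q3 + 2·IQR = 41.45 + 50.30 = 91.75.
105.8 > 91.75 → outlier.
All remaining values lie within [-34.00, 91.75].

105.8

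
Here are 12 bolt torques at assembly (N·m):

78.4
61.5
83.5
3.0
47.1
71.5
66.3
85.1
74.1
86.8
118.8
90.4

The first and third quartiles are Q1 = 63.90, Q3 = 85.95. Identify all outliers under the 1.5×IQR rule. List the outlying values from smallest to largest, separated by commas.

3.0

IQR = Q3 − Q1 = 85.95 − 63.90 = 22.05.
Lower fence = Q1 − 1.5·IQR = 63.90 − 33.075 = 30.825.
Upper fence = Q3 + 1.5·IQR = 85.95 + 33.075 = 119.025.
3.0 < 30.825 → outlier.
All remaining values lie within [30.825, 119.025].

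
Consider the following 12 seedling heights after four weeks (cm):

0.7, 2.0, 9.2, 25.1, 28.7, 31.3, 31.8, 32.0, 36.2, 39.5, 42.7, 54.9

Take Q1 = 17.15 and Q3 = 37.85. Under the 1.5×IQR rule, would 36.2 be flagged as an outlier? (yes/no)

IQR = Q3 − Q1 = 37.85 − 17.15 = 20.70.
Lower fence = Q1 − 1.5·IQR = 17.15 − 31.05 = -13.90.
Upper fence = Q3 + 1.5·IQR = 37.85 + 31.05 = 68.90.
36.2 lies within [-13.90, 68.90].

no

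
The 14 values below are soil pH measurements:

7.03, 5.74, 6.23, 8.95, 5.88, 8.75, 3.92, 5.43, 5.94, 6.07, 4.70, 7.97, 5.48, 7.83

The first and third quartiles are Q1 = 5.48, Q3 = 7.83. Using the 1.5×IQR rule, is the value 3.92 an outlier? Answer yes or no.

IQR = Q3 − Q1 = 7.83 − 5.48 = 2.35.
Lower fence = Q1 − 1.5·IQR = 5.48 − 3.525 = 1.955.
Upper fence = Q3 + 1.5·IQR = 7.83 + 3.525 = 11.355.
3.92 lies within [1.955, 11.355].

no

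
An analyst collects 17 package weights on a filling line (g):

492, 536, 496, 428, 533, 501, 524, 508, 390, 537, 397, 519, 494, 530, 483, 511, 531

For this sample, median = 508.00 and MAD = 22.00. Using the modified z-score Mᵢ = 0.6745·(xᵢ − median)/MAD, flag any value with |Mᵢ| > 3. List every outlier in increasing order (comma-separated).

390, 397

|Mᵢ| > 3 ⇔ |xᵢ − 508.00| > 3·22.00/0.6745 = 97.85.
So outliers lie outside [410.15, 605.85].
390: M = -3.62 → outlier.
397: M = -3.40 → outlier.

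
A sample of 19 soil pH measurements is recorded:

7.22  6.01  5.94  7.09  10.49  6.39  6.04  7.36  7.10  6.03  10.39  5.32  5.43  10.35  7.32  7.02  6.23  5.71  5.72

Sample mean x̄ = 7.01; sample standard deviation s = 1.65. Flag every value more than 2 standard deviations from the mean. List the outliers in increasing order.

10.35, 10.39, 10.49

Cutoffs at x̄ ± 2s: 7.01 ± 2·1.65 = [3.71, 10.31].
10.35: z = 2.02, |z| > 2 → outlier.
10.39: z = 2.05, |z| > 2 → outlier.
10.49: z = 2.11, |z| > 2 → outlier.
Every other value lies within [3.71, 10.31].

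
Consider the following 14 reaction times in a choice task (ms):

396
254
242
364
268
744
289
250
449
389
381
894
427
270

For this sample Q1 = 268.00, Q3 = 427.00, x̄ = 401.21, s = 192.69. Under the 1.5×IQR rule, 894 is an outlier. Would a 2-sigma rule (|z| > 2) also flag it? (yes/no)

z = (894 − 401.21) / 192.69 = 2.56.
|z| = 2.56 > 2.

yes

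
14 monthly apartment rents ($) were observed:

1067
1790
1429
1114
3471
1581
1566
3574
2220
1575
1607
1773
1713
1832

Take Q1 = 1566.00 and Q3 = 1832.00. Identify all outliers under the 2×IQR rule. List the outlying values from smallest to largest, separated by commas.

3471, 3574

IQR = Q3 − Q1 = 1832.00 − 1566.00 = 266.00.
Lower fence = Q1 − 2·IQR = 1566.00 − 532.00 = 1034.00.
Upper fence = Q3 + 2·IQR = 1832.00 + 532.00 = 2364.00.
3471 > 2364.00 → outlier.
3574 > 2364.00 → outlier.
All remaining values lie within [1034.00, 2364.00].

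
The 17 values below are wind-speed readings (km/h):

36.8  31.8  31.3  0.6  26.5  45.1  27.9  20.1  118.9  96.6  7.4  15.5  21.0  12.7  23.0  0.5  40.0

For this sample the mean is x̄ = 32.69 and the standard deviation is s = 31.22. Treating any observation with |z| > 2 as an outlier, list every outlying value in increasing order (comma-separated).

Cutoffs at x̄ ± 2s: 32.69 ± 2·31.22 = [-29.75, 95.13].
96.6: z = 2.05, |z| > 2 → outlier.
118.9: z = 2.76, |z| > 2 → outlier.
Every other value lies within [-29.75, 95.13].

96.6, 118.9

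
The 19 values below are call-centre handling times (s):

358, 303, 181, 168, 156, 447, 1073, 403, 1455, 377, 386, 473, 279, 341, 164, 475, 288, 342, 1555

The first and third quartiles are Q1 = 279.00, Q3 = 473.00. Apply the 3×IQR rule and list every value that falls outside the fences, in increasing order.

1073, 1455, 1555

IQR = Q3 − Q1 = 473.00 − 279.00 = 194.00.
Lower fence = Q1 − 3·IQR = 279.00 − 582.00 = -303.00.
Upper fence = Q3 + 3·IQR = 473.00 + 582.00 = 1055.00.
1073 > 1055.00 → outlier.
1455 > 1055.00 → outlier.
1555 > 1055.00 → outlier.
All remaining values lie within [-303.00, 1055.00].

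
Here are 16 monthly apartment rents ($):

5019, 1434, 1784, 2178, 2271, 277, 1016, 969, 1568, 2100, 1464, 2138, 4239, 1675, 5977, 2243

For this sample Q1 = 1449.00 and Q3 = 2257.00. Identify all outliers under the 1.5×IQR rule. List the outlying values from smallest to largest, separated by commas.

IQR = Q3 − Q1 = 2257.00 − 1449.00 = 808.00.
Lower fence = Q1 − 1.5·IQR = 1449.00 − 1212.00 = 237.00.
Upper fence = Q3 + 1.5·IQR = 2257.00 + 1212.00 = 3469.00.
4239 > 3469.00 → outlier.
5019 > 3469.00 → outlier.
5977 > 3469.00 → outlier.
All remaining values lie within [237.00, 3469.00].

4239, 5019, 5977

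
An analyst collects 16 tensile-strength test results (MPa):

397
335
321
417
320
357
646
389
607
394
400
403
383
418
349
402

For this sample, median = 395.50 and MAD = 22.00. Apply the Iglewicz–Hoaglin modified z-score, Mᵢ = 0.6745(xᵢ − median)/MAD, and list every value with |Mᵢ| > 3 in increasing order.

|Mᵢ| > 3 ⇔ |xᵢ − 395.50| > 3·22.00/0.6745 = 97.85.
So outliers lie outside [297.65, 493.35].
607: M = 6.48 → outlier.
646: M = 7.68 → outlier.

607, 646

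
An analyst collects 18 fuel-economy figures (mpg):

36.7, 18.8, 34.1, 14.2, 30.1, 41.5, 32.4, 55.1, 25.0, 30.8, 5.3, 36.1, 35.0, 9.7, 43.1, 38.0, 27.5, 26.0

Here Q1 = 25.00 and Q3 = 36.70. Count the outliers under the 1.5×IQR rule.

2

IQR = 11.70; fences at 25.00 − 17.55 = 7.45 and 36.70 + 17.55 = 54.25.
Outside the cutoffs: 5.3, 55.1.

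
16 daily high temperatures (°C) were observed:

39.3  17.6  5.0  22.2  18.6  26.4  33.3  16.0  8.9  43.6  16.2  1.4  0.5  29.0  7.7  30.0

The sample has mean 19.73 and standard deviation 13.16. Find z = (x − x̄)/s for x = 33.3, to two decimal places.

1.03

z = (33.3 − 19.73) / 13.16 = 1.03.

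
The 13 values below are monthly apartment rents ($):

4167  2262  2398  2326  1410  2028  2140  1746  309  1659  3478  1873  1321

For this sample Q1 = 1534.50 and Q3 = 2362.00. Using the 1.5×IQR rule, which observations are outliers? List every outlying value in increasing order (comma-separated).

4167

IQR = Q3 − Q1 = 2362.00 − 1534.50 = 827.50.
Lower fence = Q1 − 1.5·IQR = 1534.50 − 1241.25 = 293.25.
Upper fence = Q3 + 1.5·IQR = 2362.00 + 1241.25 = 3603.25.
4167 > 3603.25 → outlier.
All remaining values lie within [293.25, 3603.25].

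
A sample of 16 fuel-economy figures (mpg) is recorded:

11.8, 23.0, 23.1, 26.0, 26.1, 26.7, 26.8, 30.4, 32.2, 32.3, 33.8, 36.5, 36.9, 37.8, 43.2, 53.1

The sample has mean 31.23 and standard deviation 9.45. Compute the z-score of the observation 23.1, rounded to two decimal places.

z = (23.1 − 31.23) / 9.45 = -0.86.

-0.86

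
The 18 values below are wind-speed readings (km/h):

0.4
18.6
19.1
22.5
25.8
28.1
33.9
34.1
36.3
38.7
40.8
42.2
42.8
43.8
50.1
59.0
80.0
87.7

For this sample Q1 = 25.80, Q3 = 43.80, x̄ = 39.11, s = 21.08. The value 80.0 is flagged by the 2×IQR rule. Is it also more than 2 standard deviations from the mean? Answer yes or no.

z = (80.0 − 39.11) / 21.08 = 1.94.
|z| = 1.94 ≤ 2.

no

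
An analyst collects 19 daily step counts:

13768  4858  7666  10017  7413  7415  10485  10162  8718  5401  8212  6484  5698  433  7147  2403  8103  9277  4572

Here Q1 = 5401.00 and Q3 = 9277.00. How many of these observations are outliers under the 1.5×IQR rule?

0

IQR = 3876.00; fences at 5401.00 − 5814.00 = -413.00 and 9277.00 + 5814.00 = 15091.00.
Every value lies within the cutoffs.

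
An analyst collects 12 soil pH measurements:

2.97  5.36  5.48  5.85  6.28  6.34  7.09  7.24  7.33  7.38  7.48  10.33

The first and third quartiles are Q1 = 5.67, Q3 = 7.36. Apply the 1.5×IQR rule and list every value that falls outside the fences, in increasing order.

IQR = Q3 − Q1 = 7.36 − 5.67 = 1.69.
Lower fence = Q1 − 1.5·IQR = 5.67 − 2.535 = 3.135.
Upper fence = Q3 + 1.5·IQR = 7.36 + 2.535 = 9.895.
2.97 < 3.135 → outlier.
10.33 > 9.895 → outlier.
All remaining values lie within [3.135, 9.895].

2.97, 10.33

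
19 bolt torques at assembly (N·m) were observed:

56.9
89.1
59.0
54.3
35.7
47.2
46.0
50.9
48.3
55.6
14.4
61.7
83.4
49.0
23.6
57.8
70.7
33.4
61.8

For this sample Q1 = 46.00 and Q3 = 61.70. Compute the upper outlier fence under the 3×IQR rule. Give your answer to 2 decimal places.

108.80

IQR = Q3 − Q1 = 61.70 − 46.00 = 15.70.
Lower fence = Q1 − 3·IQR = 46.00 − 47.10 = -1.10.
Upper fence = Q3 + 3·IQR = 61.70 + 47.10 = 108.80.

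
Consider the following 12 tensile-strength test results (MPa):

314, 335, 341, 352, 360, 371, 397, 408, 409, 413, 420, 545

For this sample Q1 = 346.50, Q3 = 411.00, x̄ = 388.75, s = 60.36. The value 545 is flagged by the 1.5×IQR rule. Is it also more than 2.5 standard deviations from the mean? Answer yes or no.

yes

z = (545 − 388.75) / 60.36 = 2.59.
|z| = 2.59 > 2.5.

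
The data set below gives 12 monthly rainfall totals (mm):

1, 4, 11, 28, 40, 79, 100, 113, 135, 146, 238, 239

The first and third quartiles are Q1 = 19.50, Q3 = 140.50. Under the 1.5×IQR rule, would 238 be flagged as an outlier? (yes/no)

no

IQR = Q3 − Q1 = 140.50 − 19.50 = 121.00.
Lower fence = Q1 − 1.5·IQR = 19.50 − 181.50 = -162.00.
Upper fence = Q3 + 1.5·IQR = 140.50 + 181.50 = 322.00.
238 lies within [-162.00, 322.00].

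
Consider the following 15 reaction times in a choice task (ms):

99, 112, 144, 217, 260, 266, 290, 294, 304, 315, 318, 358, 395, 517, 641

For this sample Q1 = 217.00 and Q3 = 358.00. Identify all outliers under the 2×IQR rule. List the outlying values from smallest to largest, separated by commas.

IQR = Q3 − Q1 = 358.00 − 217.00 = 141.00.
Lower fence = Q1 − 2·IQR = 217.00 − 282.00 = -65.00.
Upper fence = Q3 + 2·IQR = 358.00 + 282.00 = 640.00.
641 > 640.00 → outlier.
All remaining values lie within [-65.00, 640.00].

641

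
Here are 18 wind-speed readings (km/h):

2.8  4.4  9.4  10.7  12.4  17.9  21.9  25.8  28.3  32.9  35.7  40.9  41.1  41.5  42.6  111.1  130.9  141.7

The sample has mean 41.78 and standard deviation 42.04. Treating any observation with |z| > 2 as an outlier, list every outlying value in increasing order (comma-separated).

Cutoffs at x̄ ± 2s: 41.78 ± 2·42.04 = [-42.30, 125.86].
130.9: z = 2.12, |z| > 2 → outlier.
141.7: z = 2.38, |z| > 2 → outlier.
Every other value lies within [-42.30, 125.86].

130.9, 141.7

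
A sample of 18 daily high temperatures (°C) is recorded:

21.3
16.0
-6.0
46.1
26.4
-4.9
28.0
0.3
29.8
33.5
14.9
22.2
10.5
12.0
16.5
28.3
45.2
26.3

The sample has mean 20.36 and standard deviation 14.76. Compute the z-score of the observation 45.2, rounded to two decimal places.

z = (45.2 − 20.36) / 14.76 = 1.68.

1.68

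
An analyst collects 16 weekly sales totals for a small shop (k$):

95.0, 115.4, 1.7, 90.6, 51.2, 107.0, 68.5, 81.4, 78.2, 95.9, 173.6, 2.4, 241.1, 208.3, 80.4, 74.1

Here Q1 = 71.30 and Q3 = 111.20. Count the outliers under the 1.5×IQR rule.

5

IQR = 39.90; fences at 71.30 − 59.85 = 11.45 and 111.20 + 59.85 = 171.05.
Outside the cutoffs: 1.7, 2.4, 173.6, 208.3, 241.1.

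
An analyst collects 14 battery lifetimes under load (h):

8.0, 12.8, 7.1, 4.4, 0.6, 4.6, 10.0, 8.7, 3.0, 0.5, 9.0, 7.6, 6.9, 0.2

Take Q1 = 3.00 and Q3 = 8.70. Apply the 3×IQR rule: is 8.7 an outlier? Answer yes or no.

IQR = Q3 − Q1 = 8.70 − 3.00 = 5.70.
Lower fence = Q1 − 3·IQR = 3.00 − 17.10 = -14.10.
Upper fence = Q3 + 3·IQR = 8.70 + 17.10 = 25.80.
8.7 lies within [-14.10, 25.80].

no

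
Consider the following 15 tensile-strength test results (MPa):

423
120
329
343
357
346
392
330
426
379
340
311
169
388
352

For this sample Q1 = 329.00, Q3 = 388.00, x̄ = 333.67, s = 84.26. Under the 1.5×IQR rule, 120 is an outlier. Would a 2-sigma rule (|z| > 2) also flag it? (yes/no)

yes

z = (120 − 333.67) / 84.26 = -2.54.
|z| = 2.54 > 2.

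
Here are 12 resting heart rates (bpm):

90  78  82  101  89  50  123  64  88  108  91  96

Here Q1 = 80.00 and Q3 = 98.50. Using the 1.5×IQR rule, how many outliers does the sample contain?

1

IQR = 18.50; fences at 80.00 − 27.75 = 52.25 and 98.50 + 27.75 = 126.25.
Outside the cutoffs: 50.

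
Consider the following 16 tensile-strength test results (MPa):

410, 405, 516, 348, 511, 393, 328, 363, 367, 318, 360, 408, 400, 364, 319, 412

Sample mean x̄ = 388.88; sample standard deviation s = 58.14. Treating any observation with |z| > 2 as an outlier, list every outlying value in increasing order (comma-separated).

Cutoffs at x̄ ± 2s: 388.88 ± 2·58.14 = [272.60, 505.16].
511: z = 2.10, |z| > 2 → outlier.
516: z = 2.19, |z| > 2 → outlier.
Every other value lies within [272.60, 505.16].

511, 516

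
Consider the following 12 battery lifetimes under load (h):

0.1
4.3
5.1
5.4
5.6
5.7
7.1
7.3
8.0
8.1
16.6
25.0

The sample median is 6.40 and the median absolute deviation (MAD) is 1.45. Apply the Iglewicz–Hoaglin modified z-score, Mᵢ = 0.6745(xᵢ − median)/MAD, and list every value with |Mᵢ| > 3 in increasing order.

|Mᵢ| > 3 ⇔ |xᵢ − 6.40| > 3·1.45/0.6745 = 6.45.
So outliers lie outside [-0.05, 12.85].
16.6: M = 4.74 → outlier.
25.0: M = 8.65 → outlier.

16.6, 25.0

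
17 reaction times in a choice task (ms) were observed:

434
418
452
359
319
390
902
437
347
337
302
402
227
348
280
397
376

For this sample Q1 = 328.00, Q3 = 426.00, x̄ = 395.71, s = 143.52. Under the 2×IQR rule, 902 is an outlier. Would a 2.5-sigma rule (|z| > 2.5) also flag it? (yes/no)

yes

z = (902 − 395.71) / 143.52 = 3.53.
|z| = 3.53 > 2.5.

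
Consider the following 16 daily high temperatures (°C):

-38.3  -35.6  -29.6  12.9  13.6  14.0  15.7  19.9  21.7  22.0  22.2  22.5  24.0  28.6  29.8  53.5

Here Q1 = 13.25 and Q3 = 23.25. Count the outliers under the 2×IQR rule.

IQR = 10.00; fences at 13.25 − 20.00 = -6.75 and 23.25 + 20.00 = 43.25.
Outside the cutoffs: -38.3, -35.6, -29.6, 53.5.

4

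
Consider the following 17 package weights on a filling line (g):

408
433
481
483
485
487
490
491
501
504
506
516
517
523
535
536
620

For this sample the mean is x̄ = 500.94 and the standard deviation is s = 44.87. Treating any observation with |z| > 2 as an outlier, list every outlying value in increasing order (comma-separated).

Cutoffs at x̄ ± 2s: 500.94 ± 2·44.87 = [411.20, 590.68].
408: z = -2.07, |z| > 2 → outlier.
620: z = 2.65, |z| > 2 → outlier.
Every other value lies within [411.20, 590.68].

408, 620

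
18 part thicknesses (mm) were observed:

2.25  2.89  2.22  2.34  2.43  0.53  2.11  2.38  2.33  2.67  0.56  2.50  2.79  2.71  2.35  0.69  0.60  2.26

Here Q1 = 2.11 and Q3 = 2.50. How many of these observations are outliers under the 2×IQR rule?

4

IQR = 0.39; fences at 2.11 − 0.78 = 1.33 and 2.50 + 0.78 = 3.28.
Outside the cutoffs: 0.53, 0.56, 0.60, 0.69.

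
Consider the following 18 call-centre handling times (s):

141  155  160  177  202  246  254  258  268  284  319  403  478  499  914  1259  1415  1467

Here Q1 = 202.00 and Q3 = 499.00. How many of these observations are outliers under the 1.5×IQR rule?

IQR = 297.00; fences at 202.00 − 445.50 = -243.50 and 499.00 + 445.50 = 944.50.
Outside the cutoffs: 1259, 1415, 1467.

3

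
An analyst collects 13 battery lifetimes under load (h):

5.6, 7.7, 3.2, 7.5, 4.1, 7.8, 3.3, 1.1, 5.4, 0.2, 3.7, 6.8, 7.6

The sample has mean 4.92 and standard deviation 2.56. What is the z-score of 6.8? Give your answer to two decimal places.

0.73

z = (6.8 − 4.92) / 2.56 = 0.73.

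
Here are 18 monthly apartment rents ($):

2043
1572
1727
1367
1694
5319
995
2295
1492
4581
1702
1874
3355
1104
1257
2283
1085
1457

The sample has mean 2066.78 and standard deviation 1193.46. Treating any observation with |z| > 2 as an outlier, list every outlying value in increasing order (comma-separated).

4581, 5319

Cutoffs at x̄ ± 2s: 2066.78 ± 2·1193.46 = [-320.14, 4453.70].
4581: z = 2.11, |z| > 2 → outlier.
5319: z = 2.73, |z| > 2 → outlier.
Every other value lies within [-320.14, 4453.70].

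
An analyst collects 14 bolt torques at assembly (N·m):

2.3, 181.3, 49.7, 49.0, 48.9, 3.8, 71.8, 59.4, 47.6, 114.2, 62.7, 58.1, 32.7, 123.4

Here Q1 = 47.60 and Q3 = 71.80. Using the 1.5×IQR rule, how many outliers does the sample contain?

5

IQR = 24.20; fences at 47.60 − 36.30 = 11.30 and 71.80 + 36.30 = 108.10.
Outside the cutoffs: 2.3, 3.8, 114.2, 123.4, 181.3.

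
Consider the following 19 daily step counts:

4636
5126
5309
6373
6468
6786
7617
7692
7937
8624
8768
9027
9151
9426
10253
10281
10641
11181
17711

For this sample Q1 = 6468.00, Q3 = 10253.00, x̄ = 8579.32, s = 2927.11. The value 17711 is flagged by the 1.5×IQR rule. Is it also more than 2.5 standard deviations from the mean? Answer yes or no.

z = (17711 − 8579.32) / 2927.11 = 3.12.
|z| = 3.12 > 2.5.

yes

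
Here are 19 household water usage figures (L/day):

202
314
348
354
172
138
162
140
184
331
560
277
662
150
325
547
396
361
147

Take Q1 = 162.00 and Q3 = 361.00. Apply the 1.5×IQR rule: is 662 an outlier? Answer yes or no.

IQR = Q3 − Q1 = 361.00 − 162.00 = 199.00.
Lower fence = Q1 − 1.5·IQR = 162.00 − 298.50 = -136.50.
Upper fence = Q3 + 1.5·IQR = 361.00 + 298.50 = 659.50.
662 lies above the upper fence.

yes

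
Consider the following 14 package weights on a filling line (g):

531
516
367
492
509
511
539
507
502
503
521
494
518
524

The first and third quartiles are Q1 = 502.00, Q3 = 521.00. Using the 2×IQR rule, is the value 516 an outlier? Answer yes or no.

no

IQR = Q3 − Q1 = 521.00 − 502.00 = 19.00.
Lower fence = Q1 − 2·IQR = 502.00 − 38.00 = 464.00.
Upper fence = Q3 + 2·IQR = 521.00 + 38.00 = 559.00.
516 lies within [464.00, 559.00].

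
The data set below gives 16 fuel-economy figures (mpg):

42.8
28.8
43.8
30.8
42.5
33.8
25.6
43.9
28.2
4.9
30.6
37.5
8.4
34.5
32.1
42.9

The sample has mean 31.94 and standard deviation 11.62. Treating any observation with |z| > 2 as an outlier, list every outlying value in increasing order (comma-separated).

4.9, 8.4

Cutoffs at x̄ ± 2s: 31.94 ± 2·11.62 = [8.70, 55.18].
4.9: z = -2.33, |z| > 2 → outlier.
8.4: z = -2.03, |z| > 2 → outlier.
Every other value lies within [8.70, 55.18].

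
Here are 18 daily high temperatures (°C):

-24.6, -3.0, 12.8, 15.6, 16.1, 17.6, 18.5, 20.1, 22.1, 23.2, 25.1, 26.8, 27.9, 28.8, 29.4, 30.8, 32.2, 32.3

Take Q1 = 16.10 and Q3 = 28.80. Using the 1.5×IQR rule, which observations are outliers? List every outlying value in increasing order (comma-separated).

IQR = Q3 − Q1 = 28.80 − 16.10 = 12.70.
Lower fence = Q1 − 1.5·IQR = 16.10 − 19.05 = -2.95.
Upper fence = Q3 + 1.5·IQR = 28.80 + 19.05 = 47.85.
-24.6 < -2.95 → outlier.
-3.0 < -2.95 → outlier.
All remaining values lie within [-2.95, 47.85].

-24.6, -3.0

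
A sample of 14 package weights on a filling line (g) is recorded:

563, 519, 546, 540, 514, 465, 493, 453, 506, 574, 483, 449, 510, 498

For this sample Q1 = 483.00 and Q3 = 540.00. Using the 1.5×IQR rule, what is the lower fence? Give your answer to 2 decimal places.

397.50

IQR = Q3 − Q1 = 540.00 − 483.00 = 57.00.
Lower fence = Q1 − 1.5·IQR = 483.00 − 85.50 = 397.50.
Upper fence = Q3 + 1.5·IQR = 540.00 + 85.50 = 625.50.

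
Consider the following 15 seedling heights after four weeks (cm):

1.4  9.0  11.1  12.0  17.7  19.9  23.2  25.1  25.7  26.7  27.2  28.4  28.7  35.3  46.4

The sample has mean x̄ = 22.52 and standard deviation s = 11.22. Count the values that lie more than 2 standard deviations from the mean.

Cutoffs: x̄ ± 2s = [0.08, 44.96].
Outside the cutoffs: 46.4.

1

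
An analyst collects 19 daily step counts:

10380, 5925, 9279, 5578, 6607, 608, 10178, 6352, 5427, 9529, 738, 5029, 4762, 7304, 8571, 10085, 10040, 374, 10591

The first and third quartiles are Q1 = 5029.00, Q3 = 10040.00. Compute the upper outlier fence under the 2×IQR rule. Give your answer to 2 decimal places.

20062.00

IQR = Q3 − Q1 = 10040.00 − 5029.00 = 5011.00.
Lower fence = Q1 − 2·IQR = 5029.00 − 10022.00 = -4993.00.
Upper fence = Q3 + 2·IQR = 10040.00 + 10022.00 = 20062.00.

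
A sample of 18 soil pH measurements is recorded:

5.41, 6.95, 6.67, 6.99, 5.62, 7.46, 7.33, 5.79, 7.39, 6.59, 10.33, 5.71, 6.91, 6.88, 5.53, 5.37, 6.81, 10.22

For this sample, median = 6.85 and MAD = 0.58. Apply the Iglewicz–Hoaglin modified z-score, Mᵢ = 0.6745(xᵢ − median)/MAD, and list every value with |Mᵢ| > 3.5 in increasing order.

|Mᵢ| > 3.5 ⇔ |xᵢ − 6.85| > 3.5·0.58/0.6745 = 3.01.
So outliers lie outside [3.84, 9.86].
10.22: M = 3.92 → outlier.
10.33: M = 4.05 → outlier.

10.22, 10.33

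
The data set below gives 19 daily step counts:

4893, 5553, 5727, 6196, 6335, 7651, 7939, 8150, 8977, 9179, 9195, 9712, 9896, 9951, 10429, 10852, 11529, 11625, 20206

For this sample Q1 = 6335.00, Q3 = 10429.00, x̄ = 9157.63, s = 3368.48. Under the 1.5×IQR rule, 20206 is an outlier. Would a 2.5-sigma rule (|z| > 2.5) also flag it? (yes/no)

yes

z = (20206 − 9157.63) / 3368.48 = 3.28.
|z| = 3.28 > 2.5.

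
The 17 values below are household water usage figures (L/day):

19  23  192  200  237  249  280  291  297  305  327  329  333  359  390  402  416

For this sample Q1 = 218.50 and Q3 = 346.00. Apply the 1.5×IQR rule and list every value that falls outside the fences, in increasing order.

IQR = Q3 − Q1 = 346.00 − 218.50 = 127.50.
Lower fence = Q1 − 1.5·IQR = 218.50 − 191.25 = 27.25.
Upper fence = Q3 + 1.5·IQR = 346.00 + 191.25 = 537.25.
19 < 27.25 → outlier.
23 < 27.25 → outlier.
All remaining values lie within [27.25, 537.25].

19, 23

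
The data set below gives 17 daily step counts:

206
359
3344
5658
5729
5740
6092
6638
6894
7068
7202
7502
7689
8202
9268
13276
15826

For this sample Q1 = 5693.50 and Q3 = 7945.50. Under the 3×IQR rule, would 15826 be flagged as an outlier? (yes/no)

IQR = Q3 − Q1 = 7945.50 − 5693.50 = 2252.00.
Lower fence = Q1 − 3·IQR = 5693.50 − 6756.00 = -1062.50.
Upper fence = Q3 + 3·IQR = 7945.50 + 6756.00 = 14701.50.
15826 lies above the upper fence.

yes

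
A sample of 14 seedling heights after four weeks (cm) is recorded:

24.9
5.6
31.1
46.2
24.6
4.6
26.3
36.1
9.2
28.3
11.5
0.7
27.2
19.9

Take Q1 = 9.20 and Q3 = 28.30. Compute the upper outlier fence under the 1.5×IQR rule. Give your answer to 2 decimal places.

IQR = Q3 − Q1 = 28.30 − 9.20 = 19.10.
Lower fence = Q1 − 1.5·IQR = 9.20 − 28.65 = -19.45.
Upper fence = Q3 + 1.5·IQR = 28.30 + 28.65 = 56.95.

56.95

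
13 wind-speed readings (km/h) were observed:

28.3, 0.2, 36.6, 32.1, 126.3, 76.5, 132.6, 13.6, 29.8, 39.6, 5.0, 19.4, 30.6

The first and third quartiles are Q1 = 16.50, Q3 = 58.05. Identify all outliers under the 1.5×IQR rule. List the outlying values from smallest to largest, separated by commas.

IQR = Q3 − Q1 = 58.05 − 16.50 = 41.55.
Lower fence = Q1 − 1.5·IQR = 16.50 − 62.325 = -45.825.
Upper fence = Q3 + 1.5·IQR = 58.05 + 62.325 = 120.375.
126.3 > 120.375 → outlier.
132.6 > 120.375 → outlier.
All remaining values lie within [-45.825, 120.375].

126.3, 132.6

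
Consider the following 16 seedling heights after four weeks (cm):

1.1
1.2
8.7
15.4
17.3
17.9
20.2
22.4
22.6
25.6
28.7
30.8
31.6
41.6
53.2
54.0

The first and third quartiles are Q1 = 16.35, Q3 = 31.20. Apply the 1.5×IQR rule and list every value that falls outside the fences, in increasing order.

IQR = Q3 − Q1 = 31.20 − 16.35 = 14.85.
Lower fence = Q1 − 1.5·IQR = 16.35 − 22.275 = -5.925.
Upper fence = Q3 + 1.5·IQR = 31.20 + 22.275 = 53.475.
54.0 > 53.475 → outlier.
All remaining values lie within [-5.925, 53.475].

54.0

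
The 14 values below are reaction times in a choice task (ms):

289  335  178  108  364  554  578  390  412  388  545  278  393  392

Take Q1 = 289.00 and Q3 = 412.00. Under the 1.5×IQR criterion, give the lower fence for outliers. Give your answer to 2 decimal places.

104.50

IQR = Q3 − Q1 = 412.00 − 289.00 = 123.00.
Lower fence = Q1 − 1.5·IQR = 289.00 − 184.50 = 104.50.
Upper fence = Q3 + 1.5·IQR = 412.00 + 184.50 = 596.50.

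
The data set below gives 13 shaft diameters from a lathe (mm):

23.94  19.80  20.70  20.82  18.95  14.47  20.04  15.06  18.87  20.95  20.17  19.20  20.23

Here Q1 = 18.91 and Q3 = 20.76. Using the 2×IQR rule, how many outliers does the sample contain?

2

IQR = 1.85; fences at 18.91 − 3.70 = 15.21 and 20.76 + 3.70 = 24.46.
Outside the cutoffs: 14.47, 15.06.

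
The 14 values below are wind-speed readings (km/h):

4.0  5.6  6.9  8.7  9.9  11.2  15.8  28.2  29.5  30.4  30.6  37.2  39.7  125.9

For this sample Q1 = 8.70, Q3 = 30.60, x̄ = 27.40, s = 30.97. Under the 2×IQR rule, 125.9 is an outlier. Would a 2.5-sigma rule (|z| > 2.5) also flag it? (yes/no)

z = (125.9 − 27.40) / 30.97 = 3.18.
|z| = 3.18 > 2.5.

yes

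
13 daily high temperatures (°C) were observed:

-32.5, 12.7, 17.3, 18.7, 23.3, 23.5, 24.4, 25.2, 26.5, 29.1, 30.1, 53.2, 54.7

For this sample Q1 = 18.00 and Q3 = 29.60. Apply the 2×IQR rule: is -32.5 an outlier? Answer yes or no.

IQR = Q3 − Q1 = 29.60 − 18.00 = 11.60.
Lower fence = Q1 − 2·IQR = 18.00 − 23.20 = -5.20.
Upper fence = Q3 + 2·IQR = 29.60 + 23.20 = 52.80.
-32.5 lies below the lower fence.

yes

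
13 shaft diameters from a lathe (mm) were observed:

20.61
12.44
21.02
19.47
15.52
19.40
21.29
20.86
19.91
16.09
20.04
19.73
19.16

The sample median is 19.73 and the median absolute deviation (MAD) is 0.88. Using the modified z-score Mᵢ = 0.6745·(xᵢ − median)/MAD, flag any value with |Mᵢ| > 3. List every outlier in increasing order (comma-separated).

|Mᵢ| > 3 ⇔ |xᵢ − 19.73| > 3·0.88/0.6745 = 3.91.
So outliers lie outside [15.82, 23.64].
12.44: M = -5.59 → outlier.
15.52: M = -3.23 → outlier.

12.44, 15.52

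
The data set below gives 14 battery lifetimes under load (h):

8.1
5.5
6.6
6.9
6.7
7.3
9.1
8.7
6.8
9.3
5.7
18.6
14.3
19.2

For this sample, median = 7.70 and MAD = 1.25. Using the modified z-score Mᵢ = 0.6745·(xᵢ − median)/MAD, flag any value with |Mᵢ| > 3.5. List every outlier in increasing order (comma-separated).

|Mᵢ| > 3.5 ⇔ |xᵢ − 7.70| > 3.5·1.25/0.6745 = 6.49.
So outliers lie outside [1.21, 14.19].
14.3: M = 3.56 → outlier.
18.6: M = 5.88 → outlier.
19.2: M = 6.21 → outlier.

14.3, 18.6, 19.2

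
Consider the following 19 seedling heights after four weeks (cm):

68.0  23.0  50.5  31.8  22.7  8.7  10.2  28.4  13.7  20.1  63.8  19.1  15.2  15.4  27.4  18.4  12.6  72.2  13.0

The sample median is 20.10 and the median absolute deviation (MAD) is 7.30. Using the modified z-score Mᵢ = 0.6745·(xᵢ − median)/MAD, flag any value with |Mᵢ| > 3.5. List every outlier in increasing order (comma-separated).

|Mᵢ| > 3.5 ⇔ |xᵢ − 20.10| > 3.5·7.30/0.6745 = 37.88.
So outliers lie outside [-17.78, 57.98].
63.8: M = 4.04 → outlier.
68.0: M = 4.43 → outlier.
72.2: M = 4.81 → outlier.

63.8, 68.0, 72.2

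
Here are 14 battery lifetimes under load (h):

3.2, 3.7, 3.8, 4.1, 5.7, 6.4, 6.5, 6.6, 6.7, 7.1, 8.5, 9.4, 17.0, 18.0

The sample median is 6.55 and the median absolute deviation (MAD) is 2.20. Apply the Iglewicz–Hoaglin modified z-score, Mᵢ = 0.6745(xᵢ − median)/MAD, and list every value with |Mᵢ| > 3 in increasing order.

17.0, 18.0

|Mᵢ| > 3 ⇔ |xᵢ − 6.55| > 3·2.20/0.6745 = 9.79.
So outliers lie outside [-3.24, 16.34].
17.0: M = 3.20 → outlier.
18.0: M = 3.51 → outlier.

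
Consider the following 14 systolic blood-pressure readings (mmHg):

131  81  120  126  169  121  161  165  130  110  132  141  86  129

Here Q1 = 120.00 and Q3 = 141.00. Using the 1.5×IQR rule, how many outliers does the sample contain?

2

IQR = 21.00; fences at 120.00 − 31.50 = 88.50 and 141.00 + 31.50 = 172.50.
Outside the cutoffs: 81, 86.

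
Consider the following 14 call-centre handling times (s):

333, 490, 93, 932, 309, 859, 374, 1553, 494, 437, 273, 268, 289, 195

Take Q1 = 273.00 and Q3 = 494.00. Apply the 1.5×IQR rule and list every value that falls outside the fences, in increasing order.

IQR = Q3 − Q1 = 494.00 − 273.00 = 221.00.
Lower fence = Q1 − 1.5·IQR = 273.00 − 331.50 = -58.50.
Upper fence = Q3 + 1.5·IQR = 494.00 + 331.50 = 825.50.
859 > 825.50 → outlier.
932 > 825.50 → outlier.
1553 > 825.50 → outlier.
All remaining values lie within [-58.50, 825.50].

859, 932, 1553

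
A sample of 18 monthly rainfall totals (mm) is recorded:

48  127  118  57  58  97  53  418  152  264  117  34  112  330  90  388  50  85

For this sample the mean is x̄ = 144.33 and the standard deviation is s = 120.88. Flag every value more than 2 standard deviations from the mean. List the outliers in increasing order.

Cutoffs at x̄ ± 2s: 144.33 ± 2·120.88 = [-97.43, 386.09].
388: z = 2.02, |z| > 2 → outlier.
418: z = 2.26, |z| > 2 → outlier.
Every other value lies within [-97.43, 386.09].

388, 418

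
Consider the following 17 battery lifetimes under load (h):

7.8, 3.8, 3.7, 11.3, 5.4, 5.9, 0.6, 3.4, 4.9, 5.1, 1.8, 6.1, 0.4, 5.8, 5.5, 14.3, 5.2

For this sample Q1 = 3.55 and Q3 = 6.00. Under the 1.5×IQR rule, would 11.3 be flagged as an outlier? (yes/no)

yes

IQR = Q3 − Q1 = 6.00 − 3.55 = 2.45.
Lower fence = Q1 − 1.5·IQR = 3.55 − 3.675 = -0.125.
Upper fence = Q3 + 1.5·IQR = 6.00 + 3.675 = 9.675.
11.3 lies above the upper fence.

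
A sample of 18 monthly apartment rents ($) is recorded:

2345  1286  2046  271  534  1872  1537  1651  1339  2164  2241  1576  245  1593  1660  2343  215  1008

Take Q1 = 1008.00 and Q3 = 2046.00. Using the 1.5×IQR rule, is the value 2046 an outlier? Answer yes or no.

no

IQR = Q3 − Q1 = 2046.00 − 1008.00 = 1038.00.
Lower fence = Q1 − 1.5·IQR = 1008.00 − 1557.00 = -549.00.
Upper fence = Q3 + 1.5·IQR = 2046.00 + 1557.00 = 3603.00.
2046 lies within [-549.00, 3603.00].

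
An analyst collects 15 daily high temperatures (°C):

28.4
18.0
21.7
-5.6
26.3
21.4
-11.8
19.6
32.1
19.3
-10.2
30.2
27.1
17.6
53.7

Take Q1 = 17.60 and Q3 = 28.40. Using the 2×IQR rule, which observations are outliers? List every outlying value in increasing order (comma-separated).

IQR = Q3 − Q1 = 28.40 − 17.60 = 10.80.
Lower fence = Q1 − 2·IQR = 17.60 − 21.60 = -4.00.
Upper fence = Q3 + 2·IQR = 28.40 + 21.60 = 50.00.
-11.8 < -4.00 → outlier.
-10.2 < -4.00 → outlier.
-5.6 < -4.00 → outlier.
53.7 > 50.00 → outlier.
All remaining values lie within [-4.00, 50.00].

-11.8, -10.2, -5.6, 53.7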